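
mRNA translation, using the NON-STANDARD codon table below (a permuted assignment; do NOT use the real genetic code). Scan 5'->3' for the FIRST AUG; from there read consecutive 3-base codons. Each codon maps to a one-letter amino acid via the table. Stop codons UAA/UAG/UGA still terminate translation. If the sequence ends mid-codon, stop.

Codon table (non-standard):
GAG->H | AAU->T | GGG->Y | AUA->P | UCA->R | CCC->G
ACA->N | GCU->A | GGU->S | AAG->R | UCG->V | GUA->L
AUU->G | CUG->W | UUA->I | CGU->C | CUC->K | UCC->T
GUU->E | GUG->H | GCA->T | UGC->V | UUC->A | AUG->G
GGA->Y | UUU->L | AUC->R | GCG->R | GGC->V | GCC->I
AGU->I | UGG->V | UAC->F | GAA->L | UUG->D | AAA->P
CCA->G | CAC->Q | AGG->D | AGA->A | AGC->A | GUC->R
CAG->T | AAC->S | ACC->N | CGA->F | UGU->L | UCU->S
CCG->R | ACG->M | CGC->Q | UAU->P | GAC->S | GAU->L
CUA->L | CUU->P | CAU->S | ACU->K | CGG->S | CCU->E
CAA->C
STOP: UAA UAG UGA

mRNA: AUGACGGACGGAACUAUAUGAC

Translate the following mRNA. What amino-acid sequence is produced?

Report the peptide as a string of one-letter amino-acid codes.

start AUG at pos 0
pos 0: AUG -> G; peptide=G
pos 3: ACG -> M; peptide=GM
pos 6: GAC -> S; peptide=GMS
pos 9: GGA -> Y; peptide=GMSY
pos 12: ACU -> K; peptide=GMSYK
pos 15: AUA -> P; peptide=GMSYKP
pos 18: UGA -> STOP

Answer: GMSYKP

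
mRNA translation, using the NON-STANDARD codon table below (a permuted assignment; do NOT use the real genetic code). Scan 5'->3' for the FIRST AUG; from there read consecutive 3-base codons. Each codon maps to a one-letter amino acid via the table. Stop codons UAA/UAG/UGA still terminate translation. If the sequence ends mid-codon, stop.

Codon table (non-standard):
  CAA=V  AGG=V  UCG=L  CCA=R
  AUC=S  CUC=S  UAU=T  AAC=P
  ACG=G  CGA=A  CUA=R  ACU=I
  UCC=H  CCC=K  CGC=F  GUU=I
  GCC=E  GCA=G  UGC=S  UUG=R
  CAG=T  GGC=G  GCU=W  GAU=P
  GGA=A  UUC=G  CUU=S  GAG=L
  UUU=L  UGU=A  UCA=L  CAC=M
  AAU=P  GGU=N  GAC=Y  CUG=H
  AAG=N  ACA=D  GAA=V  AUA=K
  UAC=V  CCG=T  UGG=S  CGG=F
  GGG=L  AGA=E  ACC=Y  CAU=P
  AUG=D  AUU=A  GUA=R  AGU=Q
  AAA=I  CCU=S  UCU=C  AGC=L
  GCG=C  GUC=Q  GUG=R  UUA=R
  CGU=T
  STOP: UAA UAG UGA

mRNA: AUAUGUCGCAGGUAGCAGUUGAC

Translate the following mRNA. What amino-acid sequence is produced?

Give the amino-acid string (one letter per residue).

Answer: DLTRGIY

Derivation:
start AUG at pos 2
pos 2: AUG -> D; peptide=D
pos 5: UCG -> L; peptide=DL
pos 8: CAG -> T; peptide=DLT
pos 11: GUA -> R; peptide=DLTR
pos 14: GCA -> G; peptide=DLTRG
pos 17: GUU -> I; peptide=DLTRGI
pos 20: GAC -> Y; peptide=DLTRGIY
pos 23: only 0 nt remain (<3), stop (end of mRNA)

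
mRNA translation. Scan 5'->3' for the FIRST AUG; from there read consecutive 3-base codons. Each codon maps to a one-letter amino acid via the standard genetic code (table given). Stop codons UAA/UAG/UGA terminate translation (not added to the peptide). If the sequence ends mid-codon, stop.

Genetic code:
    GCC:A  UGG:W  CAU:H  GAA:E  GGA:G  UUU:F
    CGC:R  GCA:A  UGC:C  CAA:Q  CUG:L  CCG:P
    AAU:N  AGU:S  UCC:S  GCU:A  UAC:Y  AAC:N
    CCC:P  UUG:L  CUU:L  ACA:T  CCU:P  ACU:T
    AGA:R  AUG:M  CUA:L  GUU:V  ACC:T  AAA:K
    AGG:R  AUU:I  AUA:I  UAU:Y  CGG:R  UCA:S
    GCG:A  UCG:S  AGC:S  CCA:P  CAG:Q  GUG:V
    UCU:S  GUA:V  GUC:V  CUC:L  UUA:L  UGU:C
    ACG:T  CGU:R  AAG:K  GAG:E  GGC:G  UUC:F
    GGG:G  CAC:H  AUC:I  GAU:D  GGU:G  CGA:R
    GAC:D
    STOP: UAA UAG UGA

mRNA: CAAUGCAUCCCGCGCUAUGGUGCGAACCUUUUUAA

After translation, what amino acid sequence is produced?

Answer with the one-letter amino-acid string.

Answer: MHPALWCEPF

Derivation:
start AUG at pos 2
pos 2: AUG -> M; peptide=M
pos 5: CAU -> H; peptide=MH
pos 8: CCC -> P; peptide=MHP
pos 11: GCG -> A; peptide=MHPA
pos 14: CUA -> L; peptide=MHPAL
pos 17: UGG -> W; peptide=MHPALW
pos 20: UGC -> C; peptide=MHPALWC
pos 23: GAA -> E; peptide=MHPALWCE
pos 26: CCU -> P; peptide=MHPALWCEP
pos 29: UUU -> F; peptide=MHPALWCEPF
pos 32: UAA -> STOP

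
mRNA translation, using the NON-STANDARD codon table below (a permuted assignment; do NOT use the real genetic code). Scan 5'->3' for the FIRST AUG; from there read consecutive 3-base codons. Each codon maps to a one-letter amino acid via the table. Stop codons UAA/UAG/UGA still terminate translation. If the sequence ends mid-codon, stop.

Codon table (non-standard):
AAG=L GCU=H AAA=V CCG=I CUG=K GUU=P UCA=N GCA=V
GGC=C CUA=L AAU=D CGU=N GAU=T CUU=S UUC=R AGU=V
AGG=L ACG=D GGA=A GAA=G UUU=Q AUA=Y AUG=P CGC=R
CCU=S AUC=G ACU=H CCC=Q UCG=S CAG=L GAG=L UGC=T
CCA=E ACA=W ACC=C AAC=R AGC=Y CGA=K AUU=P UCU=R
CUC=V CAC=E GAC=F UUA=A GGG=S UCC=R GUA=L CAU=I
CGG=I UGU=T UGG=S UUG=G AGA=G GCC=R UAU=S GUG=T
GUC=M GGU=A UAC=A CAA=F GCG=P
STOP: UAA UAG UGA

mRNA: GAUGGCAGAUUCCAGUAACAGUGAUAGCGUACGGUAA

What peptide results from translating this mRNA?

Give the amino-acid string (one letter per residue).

start AUG at pos 1
pos 1: AUG -> P; peptide=P
pos 4: GCA -> V; peptide=PV
pos 7: GAU -> T; peptide=PVT
pos 10: UCC -> R; peptide=PVTR
pos 13: AGU -> V; peptide=PVTRV
pos 16: AAC -> R; peptide=PVTRVR
pos 19: AGU -> V; peptide=PVTRVRV
pos 22: GAU -> T; peptide=PVTRVRVT
pos 25: AGC -> Y; peptide=PVTRVRVTY
pos 28: GUA -> L; peptide=PVTRVRVTYL
pos 31: CGG -> I; peptide=PVTRVRVTYLI
pos 34: UAA -> STOP

Answer: PVTRVRVTYLI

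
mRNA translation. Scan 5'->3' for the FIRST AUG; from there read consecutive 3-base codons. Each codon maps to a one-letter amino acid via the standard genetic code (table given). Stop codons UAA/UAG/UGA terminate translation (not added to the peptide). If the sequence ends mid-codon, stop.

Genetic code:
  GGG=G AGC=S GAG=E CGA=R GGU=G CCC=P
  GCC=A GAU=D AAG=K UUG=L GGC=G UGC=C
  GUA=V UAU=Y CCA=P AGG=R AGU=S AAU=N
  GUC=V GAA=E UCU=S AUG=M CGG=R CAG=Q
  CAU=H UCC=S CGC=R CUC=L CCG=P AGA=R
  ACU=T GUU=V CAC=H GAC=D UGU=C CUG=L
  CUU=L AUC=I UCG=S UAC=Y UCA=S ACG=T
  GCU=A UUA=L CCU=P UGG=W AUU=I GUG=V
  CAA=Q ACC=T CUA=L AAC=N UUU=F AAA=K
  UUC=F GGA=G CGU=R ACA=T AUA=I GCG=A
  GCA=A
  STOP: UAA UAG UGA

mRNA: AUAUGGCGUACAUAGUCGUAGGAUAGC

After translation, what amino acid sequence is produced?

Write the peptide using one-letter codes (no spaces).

start AUG at pos 2
pos 2: AUG -> M; peptide=M
pos 5: GCG -> A; peptide=MA
pos 8: UAC -> Y; peptide=MAY
pos 11: AUA -> I; peptide=MAYI
pos 14: GUC -> V; peptide=MAYIV
pos 17: GUA -> V; peptide=MAYIVV
pos 20: GGA -> G; peptide=MAYIVVG
pos 23: UAG -> STOP

Answer: MAYIVVG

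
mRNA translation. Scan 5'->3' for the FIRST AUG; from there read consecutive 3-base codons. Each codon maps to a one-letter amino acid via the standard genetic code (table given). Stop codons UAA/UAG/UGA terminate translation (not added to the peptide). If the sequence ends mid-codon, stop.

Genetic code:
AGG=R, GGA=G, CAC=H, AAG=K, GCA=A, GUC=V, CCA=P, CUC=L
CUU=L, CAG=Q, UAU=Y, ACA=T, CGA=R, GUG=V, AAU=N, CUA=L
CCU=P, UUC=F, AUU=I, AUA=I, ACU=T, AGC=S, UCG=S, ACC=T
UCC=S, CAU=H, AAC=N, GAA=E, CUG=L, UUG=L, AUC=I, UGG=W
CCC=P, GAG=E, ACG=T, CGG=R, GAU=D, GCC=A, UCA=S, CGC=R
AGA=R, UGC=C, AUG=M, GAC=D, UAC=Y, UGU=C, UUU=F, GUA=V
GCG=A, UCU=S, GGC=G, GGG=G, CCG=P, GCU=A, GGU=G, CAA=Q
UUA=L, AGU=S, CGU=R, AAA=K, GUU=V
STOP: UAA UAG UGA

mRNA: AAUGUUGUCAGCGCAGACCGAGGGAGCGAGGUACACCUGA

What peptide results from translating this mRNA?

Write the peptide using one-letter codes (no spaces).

start AUG at pos 1
pos 1: AUG -> M; peptide=M
pos 4: UUG -> L; peptide=ML
pos 7: UCA -> S; peptide=MLS
pos 10: GCG -> A; peptide=MLSA
pos 13: CAG -> Q; peptide=MLSAQ
pos 16: ACC -> T; peptide=MLSAQT
pos 19: GAG -> E; peptide=MLSAQTE
pos 22: GGA -> G; peptide=MLSAQTEG
pos 25: GCG -> A; peptide=MLSAQTEGA
pos 28: AGG -> R; peptide=MLSAQTEGAR
pos 31: UAC -> Y; peptide=MLSAQTEGARY
pos 34: ACC -> T; peptide=MLSAQTEGARYT
pos 37: UGA -> STOP

Answer: MLSAQTEGARYT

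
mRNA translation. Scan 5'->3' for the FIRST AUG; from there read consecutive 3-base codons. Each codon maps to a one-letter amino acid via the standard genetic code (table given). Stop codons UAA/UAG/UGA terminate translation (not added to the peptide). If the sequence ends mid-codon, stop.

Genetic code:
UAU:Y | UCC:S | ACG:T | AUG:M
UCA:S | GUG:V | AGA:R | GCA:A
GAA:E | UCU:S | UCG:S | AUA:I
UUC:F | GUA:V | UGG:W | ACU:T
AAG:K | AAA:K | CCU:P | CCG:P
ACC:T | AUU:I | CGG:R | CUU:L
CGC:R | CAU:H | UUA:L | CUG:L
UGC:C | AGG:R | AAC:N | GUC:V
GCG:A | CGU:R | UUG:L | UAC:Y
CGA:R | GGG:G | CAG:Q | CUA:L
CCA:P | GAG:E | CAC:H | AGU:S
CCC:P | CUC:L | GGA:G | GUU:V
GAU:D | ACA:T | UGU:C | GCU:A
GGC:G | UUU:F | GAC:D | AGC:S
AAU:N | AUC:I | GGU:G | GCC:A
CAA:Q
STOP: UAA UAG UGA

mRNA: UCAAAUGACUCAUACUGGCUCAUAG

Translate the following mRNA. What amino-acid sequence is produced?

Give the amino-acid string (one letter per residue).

start AUG at pos 4
pos 4: AUG -> M; peptide=M
pos 7: ACU -> T; peptide=MT
pos 10: CAU -> H; peptide=MTH
pos 13: ACU -> T; peptide=MTHT
pos 16: GGC -> G; peptide=MTHTG
pos 19: UCA -> S; peptide=MTHTGS
pos 22: UAG -> STOP

Answer: MTHTGS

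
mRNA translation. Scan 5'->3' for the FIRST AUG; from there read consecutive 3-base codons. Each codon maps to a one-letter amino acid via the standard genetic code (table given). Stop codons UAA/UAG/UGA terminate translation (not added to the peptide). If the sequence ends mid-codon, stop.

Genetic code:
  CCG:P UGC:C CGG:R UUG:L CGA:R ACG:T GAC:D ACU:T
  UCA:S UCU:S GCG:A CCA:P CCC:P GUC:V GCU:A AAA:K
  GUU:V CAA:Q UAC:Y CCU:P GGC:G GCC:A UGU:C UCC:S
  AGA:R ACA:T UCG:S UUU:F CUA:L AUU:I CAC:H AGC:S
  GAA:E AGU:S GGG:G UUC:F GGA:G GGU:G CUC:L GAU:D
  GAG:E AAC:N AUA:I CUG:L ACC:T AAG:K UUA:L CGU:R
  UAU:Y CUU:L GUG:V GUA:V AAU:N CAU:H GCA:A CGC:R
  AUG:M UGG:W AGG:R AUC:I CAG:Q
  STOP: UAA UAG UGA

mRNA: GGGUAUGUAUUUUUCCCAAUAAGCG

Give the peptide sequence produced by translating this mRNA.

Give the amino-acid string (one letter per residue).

Answer: MYFSQ

Derivation:
start AUG at pos 4
pos 4: AUG -> M; peptide=M
pos 7: UAU -> Y; peptide=MY
pos 10: UUU -> F; peptide=MYF
pos 13: UCC -> S; peptide=MYFS
pos 16: CAA -> Q; peptide=MYFSQ
pos 19: UAA -> STOP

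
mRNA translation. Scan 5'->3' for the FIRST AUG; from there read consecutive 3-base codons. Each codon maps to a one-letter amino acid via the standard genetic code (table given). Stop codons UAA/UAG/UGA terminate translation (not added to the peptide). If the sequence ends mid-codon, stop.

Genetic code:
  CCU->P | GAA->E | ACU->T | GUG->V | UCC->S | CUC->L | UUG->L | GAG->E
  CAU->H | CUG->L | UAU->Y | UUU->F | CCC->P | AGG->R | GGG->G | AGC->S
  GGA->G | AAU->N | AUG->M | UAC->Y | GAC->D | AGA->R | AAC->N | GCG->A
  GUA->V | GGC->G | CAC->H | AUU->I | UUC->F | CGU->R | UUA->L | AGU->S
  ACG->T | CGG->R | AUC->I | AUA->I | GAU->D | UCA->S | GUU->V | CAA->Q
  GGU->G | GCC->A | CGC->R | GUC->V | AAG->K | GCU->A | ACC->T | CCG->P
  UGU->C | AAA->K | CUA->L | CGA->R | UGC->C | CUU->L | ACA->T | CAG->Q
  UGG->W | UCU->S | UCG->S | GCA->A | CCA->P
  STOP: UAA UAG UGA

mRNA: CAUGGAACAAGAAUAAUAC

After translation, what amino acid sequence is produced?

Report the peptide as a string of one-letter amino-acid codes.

start AUG at pos 1
pos 1: AUG -> M; peptide=M
pos 4: GAA -> E; peptide=ME
pos 7: CAA -> Q; peptide=MEQ
pos 10: GAA -> E; peptide=MEQE
pos 13: UAA -> STOP

Answer: MEQE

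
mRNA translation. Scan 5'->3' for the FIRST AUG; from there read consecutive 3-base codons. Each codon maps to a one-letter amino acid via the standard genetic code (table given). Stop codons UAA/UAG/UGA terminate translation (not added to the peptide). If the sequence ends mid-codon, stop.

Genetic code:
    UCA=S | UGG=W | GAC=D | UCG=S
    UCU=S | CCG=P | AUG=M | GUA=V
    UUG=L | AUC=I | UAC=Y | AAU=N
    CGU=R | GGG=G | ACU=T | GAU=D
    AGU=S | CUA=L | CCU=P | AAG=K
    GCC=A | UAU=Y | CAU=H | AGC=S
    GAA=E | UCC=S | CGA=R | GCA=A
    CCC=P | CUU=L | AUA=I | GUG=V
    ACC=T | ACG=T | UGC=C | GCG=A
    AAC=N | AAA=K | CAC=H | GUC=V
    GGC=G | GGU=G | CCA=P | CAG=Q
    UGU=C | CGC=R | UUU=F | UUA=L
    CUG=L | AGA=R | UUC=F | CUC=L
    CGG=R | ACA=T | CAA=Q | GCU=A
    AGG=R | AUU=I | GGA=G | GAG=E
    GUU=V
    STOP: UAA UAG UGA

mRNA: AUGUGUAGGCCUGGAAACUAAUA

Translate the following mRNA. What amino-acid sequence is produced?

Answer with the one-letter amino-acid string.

start AUG at pos 0
pos 0: AUG -> M; peptide=M
pos 3: UGU -> C; peptide=MC
pos 6: AGG -> R; peptide=MCR
pos 9: CCU -> P; peptide=MCRP
pos 12: GGA -> G; peptide=MCRPG
pos 15: AAC -> N; peptide=MCRPGN
pos 18: UAA -> STOP

Answer: MCRPGN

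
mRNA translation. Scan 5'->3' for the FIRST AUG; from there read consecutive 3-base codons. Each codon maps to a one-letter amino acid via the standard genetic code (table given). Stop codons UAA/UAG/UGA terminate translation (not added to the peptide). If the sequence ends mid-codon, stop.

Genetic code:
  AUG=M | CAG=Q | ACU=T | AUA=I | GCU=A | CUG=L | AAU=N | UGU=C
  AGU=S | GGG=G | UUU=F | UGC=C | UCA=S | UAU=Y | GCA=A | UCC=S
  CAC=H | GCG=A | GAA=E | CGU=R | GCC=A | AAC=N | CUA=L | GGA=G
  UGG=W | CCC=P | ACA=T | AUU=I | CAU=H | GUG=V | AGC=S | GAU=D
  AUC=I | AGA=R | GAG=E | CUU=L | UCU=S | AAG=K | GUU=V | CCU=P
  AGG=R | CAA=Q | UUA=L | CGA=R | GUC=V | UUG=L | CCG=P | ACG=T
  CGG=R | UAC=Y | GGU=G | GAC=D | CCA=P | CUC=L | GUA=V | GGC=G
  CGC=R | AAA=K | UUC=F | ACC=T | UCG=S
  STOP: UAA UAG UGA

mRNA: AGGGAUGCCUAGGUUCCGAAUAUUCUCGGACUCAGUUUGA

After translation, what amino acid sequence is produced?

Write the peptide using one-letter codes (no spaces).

start AUG at pos 4
pos 4: AUG -> M; peptide=M
pos 7: CCU -> P; peptide=MP
pos 10: AGG -> R; peptide=MPR
pos 13: UUC -> F; peptide=MPRF
pos 16: CGA -> R; peptide=MPRFR
pos 19: AUA -> I; peptide=MPRFRI
pos 22: UUC -> F; peptide=MPRFRIF
pos 25: UCG -> S; peptide=MPRFRIFS
pos 28: GAC -> D; peptide=MPRFRIFSD
pos 31: UCA -> S; peptide=MPRFRIFSDS
pos 34: GUU -> V; peptide=MPRFRIFSDSV
pos 37: UGA -> STOP

Answer: MPRFRIFSDSV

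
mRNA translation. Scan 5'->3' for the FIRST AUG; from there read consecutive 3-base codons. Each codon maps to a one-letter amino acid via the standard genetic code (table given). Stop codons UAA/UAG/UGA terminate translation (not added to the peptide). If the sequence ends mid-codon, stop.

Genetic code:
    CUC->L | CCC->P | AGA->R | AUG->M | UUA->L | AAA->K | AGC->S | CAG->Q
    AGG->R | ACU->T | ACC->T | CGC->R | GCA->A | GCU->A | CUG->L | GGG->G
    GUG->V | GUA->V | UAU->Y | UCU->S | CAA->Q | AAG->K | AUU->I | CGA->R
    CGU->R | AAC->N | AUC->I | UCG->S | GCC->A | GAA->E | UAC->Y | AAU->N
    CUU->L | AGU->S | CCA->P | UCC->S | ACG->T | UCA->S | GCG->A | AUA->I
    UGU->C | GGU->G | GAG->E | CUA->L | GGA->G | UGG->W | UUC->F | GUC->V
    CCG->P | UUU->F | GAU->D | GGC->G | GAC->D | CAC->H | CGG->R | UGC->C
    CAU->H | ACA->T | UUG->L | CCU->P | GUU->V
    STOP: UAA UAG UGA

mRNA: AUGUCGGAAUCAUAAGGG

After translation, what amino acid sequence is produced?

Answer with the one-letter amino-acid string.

Answer: MSES

Derivation:
start AUG at pos 0
pos 0: AUG -> M; peptide=M
pos 3: UCG -> S; peptide=MS
pos 6: GAA -> E; peptide=MSE
pos 9: UCA -> S; peptide=MSES
pos 12: UAA -> STOP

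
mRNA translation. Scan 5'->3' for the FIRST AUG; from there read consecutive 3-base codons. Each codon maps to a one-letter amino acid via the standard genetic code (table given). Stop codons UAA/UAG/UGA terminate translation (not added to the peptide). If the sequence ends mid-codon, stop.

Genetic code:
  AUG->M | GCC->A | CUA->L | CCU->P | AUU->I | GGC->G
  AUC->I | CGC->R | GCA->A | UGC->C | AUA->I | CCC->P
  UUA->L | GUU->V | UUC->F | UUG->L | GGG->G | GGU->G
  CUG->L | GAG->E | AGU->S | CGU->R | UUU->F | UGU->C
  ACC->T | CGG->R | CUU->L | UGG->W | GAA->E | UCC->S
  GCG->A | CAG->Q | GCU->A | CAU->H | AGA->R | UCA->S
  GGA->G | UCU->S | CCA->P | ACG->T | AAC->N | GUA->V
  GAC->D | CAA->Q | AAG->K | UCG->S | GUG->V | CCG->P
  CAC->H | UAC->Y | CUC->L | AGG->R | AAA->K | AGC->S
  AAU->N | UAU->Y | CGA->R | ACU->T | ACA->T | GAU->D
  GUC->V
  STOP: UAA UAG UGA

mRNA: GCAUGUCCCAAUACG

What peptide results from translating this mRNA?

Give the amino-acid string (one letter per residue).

Answer: MSQY

Derivation:
start AUG at pos 2
pos 2: AUG -> M; peptide=M
pos 5: UCC -> S; peptide=MS
pos 8: CAA -> Q; peptide=MSQ
pos 11: UAC -> Y; peptide=MSQY
pos 14: only 1 nt remain (<3), stop (end of mRNA)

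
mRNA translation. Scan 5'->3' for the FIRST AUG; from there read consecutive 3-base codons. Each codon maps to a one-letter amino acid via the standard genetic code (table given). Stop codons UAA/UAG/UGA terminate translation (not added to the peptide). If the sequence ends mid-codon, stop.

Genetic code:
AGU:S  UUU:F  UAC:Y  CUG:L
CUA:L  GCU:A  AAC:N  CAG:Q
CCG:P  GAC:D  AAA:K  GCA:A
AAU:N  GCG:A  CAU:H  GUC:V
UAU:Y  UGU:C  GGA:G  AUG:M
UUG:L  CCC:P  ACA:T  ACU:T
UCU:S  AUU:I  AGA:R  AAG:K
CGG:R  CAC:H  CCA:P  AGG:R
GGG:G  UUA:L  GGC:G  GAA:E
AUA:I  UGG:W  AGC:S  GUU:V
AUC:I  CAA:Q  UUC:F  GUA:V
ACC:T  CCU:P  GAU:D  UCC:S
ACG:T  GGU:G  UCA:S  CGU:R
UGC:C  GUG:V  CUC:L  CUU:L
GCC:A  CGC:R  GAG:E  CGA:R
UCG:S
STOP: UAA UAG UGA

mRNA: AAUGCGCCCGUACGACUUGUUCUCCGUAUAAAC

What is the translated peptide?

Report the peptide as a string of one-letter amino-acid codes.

start AUG at pos 1
pos 1: AUG -> M; peptide=M
pos 4: CGC -> R; peptide=MR
pos 7: CCG -> P; peptide=MRP
pos 10: UAC -> Y; peptide=MRPY
pos 13: GAC -> D; peptide=MRPYD
pos 16: UUG -> L; peptide=MRPYDL
pos 19: UUC -> F; peptide=MRPYDLF
pos 22: UCC -> S; peptide=MRPYDLFS
pos 25: GUA -> V; peptide=MRPYDLFSV
pos 28: UAA -> STOP

Answer: MRPYDLFSV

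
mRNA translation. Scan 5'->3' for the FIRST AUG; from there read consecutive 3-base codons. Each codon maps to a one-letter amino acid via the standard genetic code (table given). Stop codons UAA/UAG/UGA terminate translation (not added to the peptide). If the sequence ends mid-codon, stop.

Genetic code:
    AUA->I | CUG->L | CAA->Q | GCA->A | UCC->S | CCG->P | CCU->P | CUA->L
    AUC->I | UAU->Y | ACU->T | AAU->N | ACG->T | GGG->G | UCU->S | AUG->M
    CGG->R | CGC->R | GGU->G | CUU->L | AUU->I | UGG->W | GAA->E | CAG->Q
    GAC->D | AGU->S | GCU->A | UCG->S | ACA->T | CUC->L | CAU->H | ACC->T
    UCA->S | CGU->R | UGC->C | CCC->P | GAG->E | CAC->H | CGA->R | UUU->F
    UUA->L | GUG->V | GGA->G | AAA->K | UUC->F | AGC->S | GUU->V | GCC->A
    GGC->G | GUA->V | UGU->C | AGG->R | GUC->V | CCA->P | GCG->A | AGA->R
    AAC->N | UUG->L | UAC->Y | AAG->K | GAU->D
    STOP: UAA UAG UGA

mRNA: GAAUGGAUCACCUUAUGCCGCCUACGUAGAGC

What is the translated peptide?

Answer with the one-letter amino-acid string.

start AUG at pos 2
pos 2: AUG -> M; peptide=M
pos 5: GAU -> D; peptide=MD
pos 8: CAC -> H; peptide=MDH
pos 11: CUU -> L; peptide=MDHL
pos 14: AUG -> M; peptide=MDHLM
pos 17: CCG -> P; peptide=MDHLMP
pos 20: CCU -> P; peptide=MDHLMPP
pos 23: ACG -> T; peptide=MDHLMPPT
pos 26: UAG -> STOP

Answer: MDHLMPPT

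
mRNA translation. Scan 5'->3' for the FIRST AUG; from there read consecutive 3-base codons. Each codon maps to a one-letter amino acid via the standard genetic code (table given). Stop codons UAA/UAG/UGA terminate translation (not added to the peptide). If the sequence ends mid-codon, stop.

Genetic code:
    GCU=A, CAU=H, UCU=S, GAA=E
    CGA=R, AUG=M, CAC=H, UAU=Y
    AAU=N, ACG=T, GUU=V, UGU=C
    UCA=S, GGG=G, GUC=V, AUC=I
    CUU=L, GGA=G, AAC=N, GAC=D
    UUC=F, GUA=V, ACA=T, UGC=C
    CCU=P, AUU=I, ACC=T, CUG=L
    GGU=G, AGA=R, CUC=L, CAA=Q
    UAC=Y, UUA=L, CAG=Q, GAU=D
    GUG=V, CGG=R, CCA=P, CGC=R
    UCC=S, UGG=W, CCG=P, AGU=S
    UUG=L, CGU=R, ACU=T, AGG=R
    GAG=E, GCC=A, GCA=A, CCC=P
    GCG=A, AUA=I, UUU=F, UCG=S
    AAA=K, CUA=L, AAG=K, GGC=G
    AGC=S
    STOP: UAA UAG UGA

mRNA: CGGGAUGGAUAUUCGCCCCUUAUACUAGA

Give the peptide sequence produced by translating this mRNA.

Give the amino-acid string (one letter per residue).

Answer: MDIRPLY

Derivation:
start AUG at pos 4
pos 4: AUG -> M; peptide=M
pos 7: GAU -> D; peptide=MD
pos 10: AUU -> I; peptide=MDI
pos 13: CGC -> R; peptide=MDIR
pos 16: CCC -> P; peptide=MDIRP
pos 19: UUA -> L; peptide=MDIRPL
pos 22: UAC -> Y; peptide=MDIRPLY
pos 25: UAG -> STOP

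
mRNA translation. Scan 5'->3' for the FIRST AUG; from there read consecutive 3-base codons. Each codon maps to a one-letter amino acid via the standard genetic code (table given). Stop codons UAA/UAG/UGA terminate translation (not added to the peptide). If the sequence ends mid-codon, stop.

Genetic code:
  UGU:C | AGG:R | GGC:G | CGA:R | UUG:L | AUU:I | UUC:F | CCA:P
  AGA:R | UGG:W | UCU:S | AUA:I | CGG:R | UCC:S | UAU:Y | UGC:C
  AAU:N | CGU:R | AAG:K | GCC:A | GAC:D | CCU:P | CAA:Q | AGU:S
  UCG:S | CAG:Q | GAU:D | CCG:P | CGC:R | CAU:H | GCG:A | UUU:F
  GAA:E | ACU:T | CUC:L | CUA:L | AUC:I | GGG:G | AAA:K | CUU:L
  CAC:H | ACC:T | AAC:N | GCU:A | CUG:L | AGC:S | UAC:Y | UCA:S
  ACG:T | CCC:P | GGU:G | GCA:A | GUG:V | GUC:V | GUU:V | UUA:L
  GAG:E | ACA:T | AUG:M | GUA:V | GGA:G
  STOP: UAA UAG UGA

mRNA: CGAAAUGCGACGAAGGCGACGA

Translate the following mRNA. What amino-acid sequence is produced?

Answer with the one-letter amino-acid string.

Answer: MRRRRR

Derivation:
start AUG at pos 4
pos 4: AUG -> M; peptide=M
pos 7: CGA -> R; peptide=MR
pos 10: CGA -> R; peptide=MRR
pos 13: AGG -> R; peptide=MRRR
pos 16: CGA -> R; peptide=MRRRR
pos 19: CGA -> R; peptide=MRRRRR
pos 22: only 0 nt remain (<3), stop (end of mRNA)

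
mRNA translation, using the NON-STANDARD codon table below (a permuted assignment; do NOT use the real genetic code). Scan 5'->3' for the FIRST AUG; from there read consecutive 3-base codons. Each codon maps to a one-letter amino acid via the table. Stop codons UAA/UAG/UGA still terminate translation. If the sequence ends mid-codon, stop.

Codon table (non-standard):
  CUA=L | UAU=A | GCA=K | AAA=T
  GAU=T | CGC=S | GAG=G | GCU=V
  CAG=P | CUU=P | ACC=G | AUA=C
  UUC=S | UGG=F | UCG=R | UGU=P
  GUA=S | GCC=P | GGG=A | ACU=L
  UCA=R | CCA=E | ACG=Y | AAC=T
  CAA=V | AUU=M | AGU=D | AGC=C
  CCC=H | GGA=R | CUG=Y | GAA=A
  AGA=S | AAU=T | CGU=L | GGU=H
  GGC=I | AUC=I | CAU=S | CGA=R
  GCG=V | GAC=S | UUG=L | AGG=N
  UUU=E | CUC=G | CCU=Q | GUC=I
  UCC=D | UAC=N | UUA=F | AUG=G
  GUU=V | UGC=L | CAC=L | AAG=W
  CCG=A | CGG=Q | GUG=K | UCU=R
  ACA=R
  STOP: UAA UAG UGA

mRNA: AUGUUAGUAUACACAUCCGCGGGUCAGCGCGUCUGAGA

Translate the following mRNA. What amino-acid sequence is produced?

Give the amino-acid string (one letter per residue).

Answer: GFSNRDVHPSI

Derivation:
start AUG at pos 0
pos 0: AUG -> G; peptide=G
pos 3: UUA -> F; peptide=GF
pos 6: GUA -> S; peptide=GFS
pos 9: UAC -> N; peptide=GFSN
pos 12: ACA -> R; peptide=GFSNR
pos 15: UCC -> D; peptide=GFSNRD
pos 18: GCG -> V; peptide=GFSNRDV
pos 21: GGU -> H; peptide=GFSNRDVH
pos 24: CAG -> P; peptide=GFSNRDVHP
pos 27: CGC -> S; peptide=GFSNRDVHPS
pos 30: GUC -> I; peptide=GFSNRDVHPSI
pos 33: UGA -> STOP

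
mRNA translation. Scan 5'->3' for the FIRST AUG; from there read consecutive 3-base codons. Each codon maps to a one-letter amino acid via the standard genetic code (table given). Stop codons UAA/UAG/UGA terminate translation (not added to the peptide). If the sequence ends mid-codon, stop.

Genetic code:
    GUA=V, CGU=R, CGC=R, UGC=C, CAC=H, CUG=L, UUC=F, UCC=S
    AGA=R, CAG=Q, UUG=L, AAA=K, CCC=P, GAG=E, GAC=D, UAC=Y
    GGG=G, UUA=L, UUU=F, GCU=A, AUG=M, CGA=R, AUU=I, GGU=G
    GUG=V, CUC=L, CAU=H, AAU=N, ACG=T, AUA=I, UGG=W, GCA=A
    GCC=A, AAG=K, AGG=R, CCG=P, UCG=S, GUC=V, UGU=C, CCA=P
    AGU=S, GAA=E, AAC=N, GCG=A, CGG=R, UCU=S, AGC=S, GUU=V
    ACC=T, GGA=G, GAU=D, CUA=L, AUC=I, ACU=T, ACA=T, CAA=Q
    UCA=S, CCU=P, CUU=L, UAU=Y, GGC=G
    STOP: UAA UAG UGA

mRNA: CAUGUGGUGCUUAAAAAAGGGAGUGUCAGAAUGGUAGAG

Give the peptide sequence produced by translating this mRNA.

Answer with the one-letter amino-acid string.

start AUG at pos 1
pos 1: AUG -> M; peptide=M
pos 4: UGG -> W; peptide=MW
pos 7: UGC -> C; peptide=MWC
pos 10: UUA -> L; peptide=MWCL
pos 13: AAA -> K; peptide=MWCLK
pos 16: AAG -> K; peptide=MWCLKK
pos 19: GGA -> G; peptide=MWCLKKG
pos 22: GUG -> V; peptide=MWCLKKGV
pos 25: UCA -> S; peptide=MWCLKKGVS
pos 28: GAA -> E; peptide=MWCLKKGVSE
pos 31: UGG -> W; peptide=MWCLKKGVSEW
pos 34: UAG -> STOP

Answer: MWCLKKGVSEW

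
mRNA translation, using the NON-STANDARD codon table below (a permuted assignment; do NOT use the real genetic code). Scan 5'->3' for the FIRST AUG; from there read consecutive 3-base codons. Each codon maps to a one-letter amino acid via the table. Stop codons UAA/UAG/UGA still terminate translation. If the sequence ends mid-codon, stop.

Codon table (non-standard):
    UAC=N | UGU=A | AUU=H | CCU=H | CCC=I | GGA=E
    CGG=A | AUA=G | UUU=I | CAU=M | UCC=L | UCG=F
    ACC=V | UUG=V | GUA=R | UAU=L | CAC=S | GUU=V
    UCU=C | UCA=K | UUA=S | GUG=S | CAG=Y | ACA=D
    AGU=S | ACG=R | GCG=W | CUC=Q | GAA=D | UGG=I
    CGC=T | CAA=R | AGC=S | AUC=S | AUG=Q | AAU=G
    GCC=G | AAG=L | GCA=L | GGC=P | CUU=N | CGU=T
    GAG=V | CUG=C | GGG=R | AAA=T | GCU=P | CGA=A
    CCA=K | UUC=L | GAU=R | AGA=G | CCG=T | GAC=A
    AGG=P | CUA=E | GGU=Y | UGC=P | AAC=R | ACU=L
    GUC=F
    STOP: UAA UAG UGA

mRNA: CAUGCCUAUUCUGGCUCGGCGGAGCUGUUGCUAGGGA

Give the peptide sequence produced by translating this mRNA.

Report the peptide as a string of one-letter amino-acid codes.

start AUG at pos 1
pos 1: AUG -> Q; peptide=Q
pos 4: CCU -> H; peptide=QH
pos 7: AUU -> H; peptide=QHH
pos 10: CUG -> C; peptide=QHHC
pos 13: GCU -> P; peptide=QHHCP
pos 16: CGG -> A; peptide=QHHCPA
pos 19: CGG -> A; peptide=QHHCPAA
pos 22: AGC -> S; peptide=QHHCPAAS
pos 25: UGU -> A; peptide=QHHCPAASA
pos 28: UGC -> P; peptide=QHHCPAASAP
pos 31: UAG -> STOP

Answer: QHHCPAASAP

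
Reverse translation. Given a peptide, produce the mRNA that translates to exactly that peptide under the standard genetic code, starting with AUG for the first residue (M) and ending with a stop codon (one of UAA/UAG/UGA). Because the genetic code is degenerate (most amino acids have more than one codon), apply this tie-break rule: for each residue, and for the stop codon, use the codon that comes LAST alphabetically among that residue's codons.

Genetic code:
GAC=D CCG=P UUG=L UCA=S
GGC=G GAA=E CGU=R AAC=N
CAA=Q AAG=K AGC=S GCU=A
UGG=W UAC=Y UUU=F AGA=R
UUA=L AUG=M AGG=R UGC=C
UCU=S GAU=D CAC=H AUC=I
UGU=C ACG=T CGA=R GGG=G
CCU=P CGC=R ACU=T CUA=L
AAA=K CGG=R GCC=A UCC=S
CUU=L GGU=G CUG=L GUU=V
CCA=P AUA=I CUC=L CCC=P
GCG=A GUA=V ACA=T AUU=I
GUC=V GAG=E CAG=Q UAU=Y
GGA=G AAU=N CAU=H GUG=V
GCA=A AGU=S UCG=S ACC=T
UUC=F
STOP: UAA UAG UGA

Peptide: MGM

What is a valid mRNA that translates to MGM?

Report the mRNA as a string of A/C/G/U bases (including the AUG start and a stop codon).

residue 1: M -> AUG (start codon)
residue 2: G codons sorted = GGA,GGC,GGG,GGU -> pick last = GGU
residue 3: M -> AUG (only codon)
terminator: stop codons sorted = UAA,UAG,UGA -> pick last = UGA

Answer: mRNA: AUGGGUAUGUGA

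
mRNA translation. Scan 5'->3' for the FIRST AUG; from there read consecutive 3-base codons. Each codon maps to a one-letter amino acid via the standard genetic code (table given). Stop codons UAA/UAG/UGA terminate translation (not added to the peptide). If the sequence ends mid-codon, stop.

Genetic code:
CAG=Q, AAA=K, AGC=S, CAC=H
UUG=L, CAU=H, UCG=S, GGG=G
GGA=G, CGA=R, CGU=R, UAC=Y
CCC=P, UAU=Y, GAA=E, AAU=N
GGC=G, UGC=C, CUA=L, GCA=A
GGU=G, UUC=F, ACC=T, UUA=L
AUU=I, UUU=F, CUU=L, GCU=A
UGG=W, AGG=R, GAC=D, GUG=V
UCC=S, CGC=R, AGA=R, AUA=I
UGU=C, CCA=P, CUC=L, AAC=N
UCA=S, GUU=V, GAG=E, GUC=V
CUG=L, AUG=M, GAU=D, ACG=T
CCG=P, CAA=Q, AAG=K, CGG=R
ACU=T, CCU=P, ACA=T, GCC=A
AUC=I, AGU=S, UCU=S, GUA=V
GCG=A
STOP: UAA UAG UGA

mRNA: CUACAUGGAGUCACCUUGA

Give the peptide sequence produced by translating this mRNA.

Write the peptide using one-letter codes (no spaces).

Answer: MESP

Derivation:
start AUG at pos 4
pos 4: AUG -> M; peptide=M
pos 7: GAG -> E; peptide=ME
pos 10: UCA -> S; peptide=MES
pos 13: CCU -> P; peptide=MESP
pos 16: UGA -> STOP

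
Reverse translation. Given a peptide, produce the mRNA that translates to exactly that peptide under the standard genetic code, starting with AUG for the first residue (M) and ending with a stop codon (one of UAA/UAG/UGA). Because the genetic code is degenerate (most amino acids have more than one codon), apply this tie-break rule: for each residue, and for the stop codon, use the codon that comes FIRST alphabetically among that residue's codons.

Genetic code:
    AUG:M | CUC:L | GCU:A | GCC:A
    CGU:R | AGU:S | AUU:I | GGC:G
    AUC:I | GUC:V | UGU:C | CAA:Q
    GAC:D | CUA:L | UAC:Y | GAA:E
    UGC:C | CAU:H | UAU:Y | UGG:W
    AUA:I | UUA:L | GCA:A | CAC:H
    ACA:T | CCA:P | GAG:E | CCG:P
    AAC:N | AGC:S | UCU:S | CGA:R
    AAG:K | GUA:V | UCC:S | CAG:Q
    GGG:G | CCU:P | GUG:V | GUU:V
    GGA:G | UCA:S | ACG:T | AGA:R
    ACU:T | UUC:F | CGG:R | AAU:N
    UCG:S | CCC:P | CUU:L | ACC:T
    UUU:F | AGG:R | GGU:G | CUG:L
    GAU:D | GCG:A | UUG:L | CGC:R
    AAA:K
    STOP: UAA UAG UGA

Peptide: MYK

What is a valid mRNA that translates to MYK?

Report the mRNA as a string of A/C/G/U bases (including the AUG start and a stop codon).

Answer: mRNA: AUGUACAAAUAA

Derivation:
residue 1: M -> AUG (start codon)
residue 2: Y codons sorted = UAC,UAU -> pick first = UAC
residue 3: K codons sorted = AAA,AAG -> pick first = AAA
terminator: stop codons sorted = UAA,UAG,UGA -> pick first = UAA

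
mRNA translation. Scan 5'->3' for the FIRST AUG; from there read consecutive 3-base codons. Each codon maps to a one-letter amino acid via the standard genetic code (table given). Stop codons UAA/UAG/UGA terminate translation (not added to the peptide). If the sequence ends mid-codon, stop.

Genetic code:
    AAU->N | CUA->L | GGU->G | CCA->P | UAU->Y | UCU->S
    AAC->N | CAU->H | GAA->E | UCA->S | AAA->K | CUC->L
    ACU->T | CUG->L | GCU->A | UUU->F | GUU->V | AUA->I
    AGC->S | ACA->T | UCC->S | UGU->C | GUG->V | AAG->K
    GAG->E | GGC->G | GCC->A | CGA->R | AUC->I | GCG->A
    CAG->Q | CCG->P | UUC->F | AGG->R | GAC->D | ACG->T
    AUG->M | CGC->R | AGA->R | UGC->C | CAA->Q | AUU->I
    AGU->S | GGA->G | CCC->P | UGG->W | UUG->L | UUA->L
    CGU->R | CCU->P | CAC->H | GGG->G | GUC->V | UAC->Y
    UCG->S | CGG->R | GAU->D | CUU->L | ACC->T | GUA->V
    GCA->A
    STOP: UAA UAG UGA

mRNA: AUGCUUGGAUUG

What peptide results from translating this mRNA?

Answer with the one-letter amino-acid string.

Answer: MLGL

Derivation:
start AUG at pos 0
pos 0: AUG -> M; peptide=M
pos 3: CUU -> L; peptide=ML
pos 6: GGA -> G; peptide=MLG
pos 9: UUG -> L; peptide=MLGL
pos 12: only 0 nt remain (<3), stop (end of mRNA)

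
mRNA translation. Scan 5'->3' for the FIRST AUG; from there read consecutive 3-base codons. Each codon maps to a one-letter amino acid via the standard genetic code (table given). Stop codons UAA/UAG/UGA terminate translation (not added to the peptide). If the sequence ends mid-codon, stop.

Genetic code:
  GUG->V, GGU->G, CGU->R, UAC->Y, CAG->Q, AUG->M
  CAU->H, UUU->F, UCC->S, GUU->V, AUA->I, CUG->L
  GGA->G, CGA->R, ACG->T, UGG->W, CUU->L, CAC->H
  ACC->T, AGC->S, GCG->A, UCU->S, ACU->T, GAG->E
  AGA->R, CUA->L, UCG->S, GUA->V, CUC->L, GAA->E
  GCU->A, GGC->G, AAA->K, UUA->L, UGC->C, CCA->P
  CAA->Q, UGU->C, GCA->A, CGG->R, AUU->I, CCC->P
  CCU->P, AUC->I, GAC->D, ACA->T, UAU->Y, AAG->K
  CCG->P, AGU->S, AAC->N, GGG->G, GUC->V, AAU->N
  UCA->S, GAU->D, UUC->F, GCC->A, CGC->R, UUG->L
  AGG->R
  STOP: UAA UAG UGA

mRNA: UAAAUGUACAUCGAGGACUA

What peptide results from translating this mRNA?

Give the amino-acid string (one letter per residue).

Answer: MYIED

Derivation:
start AUG at pos 3
pos 3: AUG -> M; peptide=M
pos 6: UAC -> Y; peptide=MY
pos 9: AUC -> I; peptide=MYI
pos 12: GAG -> E; peptide=MYIE
pos 15: GAC -> D; peptide=MYIED
pos 18: only 2 nt remain (<3), stop (end of mRNA)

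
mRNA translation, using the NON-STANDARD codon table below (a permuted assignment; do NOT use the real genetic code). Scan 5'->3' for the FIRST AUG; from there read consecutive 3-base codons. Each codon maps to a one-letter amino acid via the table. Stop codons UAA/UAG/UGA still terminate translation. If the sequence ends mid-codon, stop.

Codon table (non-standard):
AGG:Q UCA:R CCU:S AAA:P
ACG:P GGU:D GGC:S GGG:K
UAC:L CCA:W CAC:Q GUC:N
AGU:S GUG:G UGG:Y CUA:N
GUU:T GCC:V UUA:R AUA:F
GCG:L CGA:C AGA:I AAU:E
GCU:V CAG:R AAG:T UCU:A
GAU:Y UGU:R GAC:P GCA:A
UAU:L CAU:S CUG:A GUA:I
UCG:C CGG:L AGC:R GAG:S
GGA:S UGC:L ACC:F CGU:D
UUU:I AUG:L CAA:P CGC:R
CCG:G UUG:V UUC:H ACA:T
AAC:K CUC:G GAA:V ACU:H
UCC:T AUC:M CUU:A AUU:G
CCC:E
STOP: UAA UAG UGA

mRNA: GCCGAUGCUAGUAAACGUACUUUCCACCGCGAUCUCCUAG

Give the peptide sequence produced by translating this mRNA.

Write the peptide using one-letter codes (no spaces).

Answer: LNIKIATFLMT

Derivation:
start AUG at pos 4
pos 4: AUG -> L; peptide=L
pos 7: CUA -> N; peptide=LN
pos 10: GUA -> I; peptide=LNI
pos 13: AAC -> K; peptide=LNIK
pos 16: GUA -> I; peptide=LNIKI
pos 19: CUU -> A; peptide=LNIKIA
pos 22: UCC -> T; peptide=LNIKIAT
pos 25: ACC -> F; peptide=LNIKIATF
pos 28: GCG -> L; peptide=LNIKIATFL
pos 31: AUC -> M; peptide=LNIKIATFLM
pos 34: UCC -> T; peptide=LNIKIATFLMT
pos 37: UAG -> STOP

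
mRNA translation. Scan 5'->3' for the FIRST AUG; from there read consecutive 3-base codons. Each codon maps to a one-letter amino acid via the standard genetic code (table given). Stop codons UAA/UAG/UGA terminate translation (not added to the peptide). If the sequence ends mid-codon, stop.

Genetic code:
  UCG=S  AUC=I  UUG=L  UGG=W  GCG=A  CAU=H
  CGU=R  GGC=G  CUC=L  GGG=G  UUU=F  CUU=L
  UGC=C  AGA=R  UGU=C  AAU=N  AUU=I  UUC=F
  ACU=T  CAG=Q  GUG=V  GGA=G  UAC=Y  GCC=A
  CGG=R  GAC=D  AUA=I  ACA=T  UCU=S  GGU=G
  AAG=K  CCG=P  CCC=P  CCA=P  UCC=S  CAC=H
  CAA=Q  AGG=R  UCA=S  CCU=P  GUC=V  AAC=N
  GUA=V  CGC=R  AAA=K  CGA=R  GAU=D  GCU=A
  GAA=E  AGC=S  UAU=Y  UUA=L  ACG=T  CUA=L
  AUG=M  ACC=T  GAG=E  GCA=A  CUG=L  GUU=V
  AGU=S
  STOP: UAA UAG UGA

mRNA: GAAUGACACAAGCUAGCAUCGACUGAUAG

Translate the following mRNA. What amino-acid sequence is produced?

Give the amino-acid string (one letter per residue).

start AUG at pos 2
pos 2: AUG -> M; peptide=M
pos 5: ACA -> T; peptide=MT
pos 8: CAA -> Q; peptide=MTQ
pos 11: GCU -> A; peptide=MTQA
pos 14: AGC -> S; peptide=MTQAS
pos 17: AUC -> I; peptide=MTQASI
pos 20: GAC -> D; peptide=MTQASID
pos 23: UGA -> STOP

Answer: MTQASID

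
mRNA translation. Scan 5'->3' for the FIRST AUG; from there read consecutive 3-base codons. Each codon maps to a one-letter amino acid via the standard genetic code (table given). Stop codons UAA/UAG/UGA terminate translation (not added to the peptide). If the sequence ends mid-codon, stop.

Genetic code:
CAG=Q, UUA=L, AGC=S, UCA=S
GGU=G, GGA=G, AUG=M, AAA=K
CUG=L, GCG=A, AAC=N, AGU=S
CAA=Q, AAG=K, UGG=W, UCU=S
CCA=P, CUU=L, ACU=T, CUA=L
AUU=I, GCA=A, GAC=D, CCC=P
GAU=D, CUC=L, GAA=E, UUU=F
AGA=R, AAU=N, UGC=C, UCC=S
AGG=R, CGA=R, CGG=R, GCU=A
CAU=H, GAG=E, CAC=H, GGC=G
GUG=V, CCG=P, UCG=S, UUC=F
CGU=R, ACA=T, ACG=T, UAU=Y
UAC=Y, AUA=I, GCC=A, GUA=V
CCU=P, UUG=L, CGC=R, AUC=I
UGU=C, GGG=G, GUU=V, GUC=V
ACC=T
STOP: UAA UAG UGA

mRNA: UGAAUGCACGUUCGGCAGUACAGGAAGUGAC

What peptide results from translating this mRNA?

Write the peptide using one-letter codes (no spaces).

start AUG at pos 3
pos 3: AUG -> M; peptide=M
pos 6: CAC -> H; peptide=MH
pos 9: GUU -> V; peptide=MHV
pos 12: CGG -> R; peptide=MHVR
pos 15: CAG -> Q; peptide=MHVRQ
pos 18: UAC -> Y; peptide=MHVRQY
pos 21: AGG -> R; peptide=MHVRQYR
pos 24: AAG -> K; peptide=MHVRQYRK
pos 27: UGA -> STOP

Answer: MHVRQYRK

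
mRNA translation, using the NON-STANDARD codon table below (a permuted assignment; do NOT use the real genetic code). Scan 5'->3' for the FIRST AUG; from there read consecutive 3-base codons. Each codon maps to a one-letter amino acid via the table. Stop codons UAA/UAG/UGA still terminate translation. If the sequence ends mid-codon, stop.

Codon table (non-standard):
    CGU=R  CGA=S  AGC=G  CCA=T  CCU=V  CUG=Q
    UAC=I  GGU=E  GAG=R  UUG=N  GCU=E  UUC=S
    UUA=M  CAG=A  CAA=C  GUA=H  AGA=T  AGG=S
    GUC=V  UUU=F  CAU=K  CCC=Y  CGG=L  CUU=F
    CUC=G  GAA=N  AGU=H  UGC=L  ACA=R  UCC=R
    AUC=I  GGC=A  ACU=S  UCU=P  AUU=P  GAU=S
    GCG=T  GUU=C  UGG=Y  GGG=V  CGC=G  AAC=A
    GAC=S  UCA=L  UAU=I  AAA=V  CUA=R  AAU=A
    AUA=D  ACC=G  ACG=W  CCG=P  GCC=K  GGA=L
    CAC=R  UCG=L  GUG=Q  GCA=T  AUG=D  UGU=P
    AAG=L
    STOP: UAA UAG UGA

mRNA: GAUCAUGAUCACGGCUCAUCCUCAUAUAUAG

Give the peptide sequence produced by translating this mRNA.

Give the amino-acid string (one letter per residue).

start AUG at pos 4
pos 4: AUG -> D; peptide=D
pos 7: AUC -> I; peptide=DI
pos 10: ACG -> W; peptide=DIW
pos 13: GCU -> E; peptide=DIWE
pos 16: CAU -> K; peptide=DIWEK
pos 19: CCU -> V; peptide=DIWEKV
pos 22: CAU -> K; peptide=DIWEKVK
pos 25: AUA -> D; peptide=DIWEKVKD
pos 28: UAG -> STOP

Answer: DIWEKVKD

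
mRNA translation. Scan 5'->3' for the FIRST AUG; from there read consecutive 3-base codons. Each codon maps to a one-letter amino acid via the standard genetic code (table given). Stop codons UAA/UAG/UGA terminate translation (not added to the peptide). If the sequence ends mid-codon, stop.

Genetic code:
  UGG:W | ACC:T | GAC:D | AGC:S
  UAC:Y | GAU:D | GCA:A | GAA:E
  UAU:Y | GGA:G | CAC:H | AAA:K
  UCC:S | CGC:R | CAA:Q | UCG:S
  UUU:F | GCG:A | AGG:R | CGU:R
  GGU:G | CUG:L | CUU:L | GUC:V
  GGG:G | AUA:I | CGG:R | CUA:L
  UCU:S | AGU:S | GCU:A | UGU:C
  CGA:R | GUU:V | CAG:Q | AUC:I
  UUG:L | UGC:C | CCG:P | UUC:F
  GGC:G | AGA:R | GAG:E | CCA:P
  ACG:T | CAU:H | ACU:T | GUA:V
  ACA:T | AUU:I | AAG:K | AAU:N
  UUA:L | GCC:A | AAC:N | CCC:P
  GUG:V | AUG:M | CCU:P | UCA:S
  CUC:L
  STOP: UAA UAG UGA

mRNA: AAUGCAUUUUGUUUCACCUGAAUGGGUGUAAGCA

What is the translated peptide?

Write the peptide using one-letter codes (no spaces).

Answer: MHFVSPEWV

Derivation:
start AUG at pos 1
pos 1: AUG -> M; peptide=M
pos 4: CAU -> H; peptide=MH
pos 7: UUU -> F; peptide=MHF
pos 10: GUU -> V; peptide=MHFV
pos 13: UCA -> S; peptide=MHFVS
pos 16: CCU -> P; peptide=MHFVSP
pos 19: GAA -> E; peptide=MHFVSPE
pos 22: UGG -> W; peptide=MHFVSPEW
pos 25: GUG -> V; peptide=MHFVSPEWV
pos 28: UAA -> STOP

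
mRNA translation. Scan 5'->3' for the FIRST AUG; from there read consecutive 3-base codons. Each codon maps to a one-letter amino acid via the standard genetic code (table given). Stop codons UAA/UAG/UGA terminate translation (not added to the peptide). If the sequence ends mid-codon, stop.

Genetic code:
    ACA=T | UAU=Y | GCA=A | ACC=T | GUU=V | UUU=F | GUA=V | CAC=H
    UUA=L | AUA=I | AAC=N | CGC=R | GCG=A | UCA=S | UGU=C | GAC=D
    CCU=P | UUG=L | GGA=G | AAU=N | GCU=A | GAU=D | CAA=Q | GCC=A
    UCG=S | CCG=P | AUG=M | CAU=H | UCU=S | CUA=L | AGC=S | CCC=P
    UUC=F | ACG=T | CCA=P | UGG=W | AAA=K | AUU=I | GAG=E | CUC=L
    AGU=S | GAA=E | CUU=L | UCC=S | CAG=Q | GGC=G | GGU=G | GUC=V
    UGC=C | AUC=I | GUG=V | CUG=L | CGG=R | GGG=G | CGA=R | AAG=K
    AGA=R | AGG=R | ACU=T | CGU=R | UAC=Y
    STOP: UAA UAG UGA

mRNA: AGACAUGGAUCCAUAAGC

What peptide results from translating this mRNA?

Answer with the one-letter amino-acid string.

start AUG at pos 4
pos 4: AUG -> M; peptide=M
pos 7: GAU -> D; peptide=MD
pos 10: CCA -> P; peptide=MDP
pos 13: UAA -> STOP

Answer: MDP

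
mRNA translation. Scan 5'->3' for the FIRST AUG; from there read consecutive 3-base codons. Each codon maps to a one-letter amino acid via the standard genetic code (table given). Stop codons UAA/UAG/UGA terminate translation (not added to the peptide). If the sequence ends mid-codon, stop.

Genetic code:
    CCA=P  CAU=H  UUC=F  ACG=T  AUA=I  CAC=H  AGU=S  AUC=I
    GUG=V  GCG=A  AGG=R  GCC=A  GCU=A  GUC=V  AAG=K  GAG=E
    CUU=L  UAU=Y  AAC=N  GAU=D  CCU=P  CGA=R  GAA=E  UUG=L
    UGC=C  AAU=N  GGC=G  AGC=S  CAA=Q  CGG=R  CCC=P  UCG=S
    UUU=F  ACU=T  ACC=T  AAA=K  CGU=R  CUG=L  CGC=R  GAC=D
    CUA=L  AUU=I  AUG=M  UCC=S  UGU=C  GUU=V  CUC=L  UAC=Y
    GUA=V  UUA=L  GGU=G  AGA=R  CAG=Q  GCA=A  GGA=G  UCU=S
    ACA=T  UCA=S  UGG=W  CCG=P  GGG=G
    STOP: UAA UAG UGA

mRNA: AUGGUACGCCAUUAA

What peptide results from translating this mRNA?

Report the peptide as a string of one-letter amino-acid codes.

start AUG at pos 0
pos 0: AUG -> M; peptide=M
pos 3: GUA -> V; peptide=MV
pos 6: CGC -> R; peptide=MVR
pos 9: CAU -> H; peptide=MVRH
pos 12: UAA -> STOP

Answer: MVRH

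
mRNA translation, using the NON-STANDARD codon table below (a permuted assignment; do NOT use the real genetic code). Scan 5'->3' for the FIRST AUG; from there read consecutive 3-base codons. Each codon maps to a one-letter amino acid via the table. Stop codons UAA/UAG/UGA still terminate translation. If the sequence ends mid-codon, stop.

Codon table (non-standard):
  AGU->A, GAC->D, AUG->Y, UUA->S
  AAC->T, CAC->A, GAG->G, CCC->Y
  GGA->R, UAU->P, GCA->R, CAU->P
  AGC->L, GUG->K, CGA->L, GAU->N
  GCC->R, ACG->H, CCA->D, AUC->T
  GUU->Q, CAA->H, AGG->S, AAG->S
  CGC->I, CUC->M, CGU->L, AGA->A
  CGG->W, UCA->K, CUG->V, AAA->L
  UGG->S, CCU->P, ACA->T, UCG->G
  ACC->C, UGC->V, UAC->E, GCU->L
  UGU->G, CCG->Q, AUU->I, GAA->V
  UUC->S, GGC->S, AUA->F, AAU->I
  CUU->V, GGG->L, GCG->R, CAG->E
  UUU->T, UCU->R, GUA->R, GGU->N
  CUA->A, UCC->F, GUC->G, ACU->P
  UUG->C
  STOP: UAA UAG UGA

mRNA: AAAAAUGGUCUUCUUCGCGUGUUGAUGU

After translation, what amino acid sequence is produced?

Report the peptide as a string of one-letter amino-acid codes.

start AUG at pos 4
pos 4: AUG -> Y; peptide=Y
pos 7: GUC -> G; peptide=YG
pos 10: UUC -> S; peptide=YGS
pos 13: UUC -> S; peptide=YGSS
pos 16: GCG -> R; peptide=YGSSR
pos 19: UGU -> G; peptide=YGSSRG
pos 22: UGA -> STOP

Answer: YGSSRG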